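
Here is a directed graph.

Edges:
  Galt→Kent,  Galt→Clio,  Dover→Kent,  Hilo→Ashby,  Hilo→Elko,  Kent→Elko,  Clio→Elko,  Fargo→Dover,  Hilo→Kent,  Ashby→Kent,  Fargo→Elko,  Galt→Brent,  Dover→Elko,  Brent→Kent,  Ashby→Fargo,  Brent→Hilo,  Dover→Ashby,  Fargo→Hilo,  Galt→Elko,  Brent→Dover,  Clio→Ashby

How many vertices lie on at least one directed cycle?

A vertex is on a directed cycle iff it belongs to a strongly connected component of size ≥ 2 (or has a self-loop).
The vertices on cycles are {Hilo, Ashby, Dover, Fargo} — 4 in total.

4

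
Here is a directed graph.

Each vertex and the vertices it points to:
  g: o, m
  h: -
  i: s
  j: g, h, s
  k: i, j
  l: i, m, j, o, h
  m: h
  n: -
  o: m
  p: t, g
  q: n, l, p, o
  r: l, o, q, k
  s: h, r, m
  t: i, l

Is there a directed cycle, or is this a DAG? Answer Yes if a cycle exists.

DFS with white/gray/black marking, starting from i:
i gray
  s gray
    h gray
    h black
    r gray
      l gray
        l→i: i is gray → back edge
Back edge found, so a cycle exists: i → s → r → l → i.

Yes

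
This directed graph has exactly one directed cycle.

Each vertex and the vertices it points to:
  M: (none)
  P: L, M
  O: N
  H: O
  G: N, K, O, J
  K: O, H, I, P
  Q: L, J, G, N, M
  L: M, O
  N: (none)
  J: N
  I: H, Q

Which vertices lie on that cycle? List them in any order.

DFS with gray/black marking from K:
K gray
  O gray
    N gray
    N black
  O black
  H gray
    H→O: O black — skip
  H black
  I gray
    I→H: H black — skip
    Q gray
      L gray
        M gray
        M black
        L→O: O black — skip
      L black
      J gray
        J→N: N black — skip
      J black
      G gray
        G→N: N black — skip
        G→K: K is gray → back edge
Back edge closes the cycle K → I → Q → G → K; its vertices are {G, I, K, Q}.

G, I, K, Q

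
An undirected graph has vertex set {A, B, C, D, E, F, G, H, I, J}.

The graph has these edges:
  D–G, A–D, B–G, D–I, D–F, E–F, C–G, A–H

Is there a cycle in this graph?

No

DFS, tracking each vertex's parent; an edge to a visited non-parent vertex closes a cycle.
Start from C:
visit C (parent –)
  visit G (parent C)
    visit B (parent G)
      B–G: parent, skip
    G–C: parent, skip
    visit D (parent G)
      visit A (parent D)
        A–D: parent, skip
        visit H (parent A)
          H–A: parent, skip
      D–G: parent, skip
      visit I (parent D)
        I–D: parent, skip
      visit F (parent D)
        F–D: parent, skip
        visit E (parent F)
          E–F: parent, skip
visit J (parent –)
No non-parent visited neighbor found — the graph is a forest.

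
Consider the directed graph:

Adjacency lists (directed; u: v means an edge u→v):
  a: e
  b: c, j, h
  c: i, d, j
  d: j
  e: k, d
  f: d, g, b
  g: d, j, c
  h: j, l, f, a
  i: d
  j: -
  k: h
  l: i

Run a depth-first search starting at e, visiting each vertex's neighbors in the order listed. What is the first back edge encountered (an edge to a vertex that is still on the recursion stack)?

b->h

DFS from e (visiting each vertex's neighbors in the order listed); mark gray on enter, black on exit:
e gray
  k gray
    h gray
      j gray
      j black
      l gray
        i gray
          d gray
            d→j: j black — skip
          d black
        i black
      l black
      f gray
        f→d: d black — skip
        g gray
          g→d: d black — skip
          g→j: j black — skip
          c gray
            c→i: i black — skip
            c→d: d black — skip
            c→j: j black — skip
          c black
        g black
        b gray
          b→c: c black — skip
          b→j: j black — skip
          b→h: h is gray → back edge
First back edge: b → h.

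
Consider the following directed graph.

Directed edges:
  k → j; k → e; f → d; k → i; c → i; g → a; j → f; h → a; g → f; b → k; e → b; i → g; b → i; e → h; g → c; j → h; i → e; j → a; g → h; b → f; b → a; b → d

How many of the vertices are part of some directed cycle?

6

A vertex is on a directed cycle iff it belongs to a strongly connected component of size ≥ 2 (or has a self-loop).
The vertices on cycles are {b, c, e, g, i, k} — 6 in total.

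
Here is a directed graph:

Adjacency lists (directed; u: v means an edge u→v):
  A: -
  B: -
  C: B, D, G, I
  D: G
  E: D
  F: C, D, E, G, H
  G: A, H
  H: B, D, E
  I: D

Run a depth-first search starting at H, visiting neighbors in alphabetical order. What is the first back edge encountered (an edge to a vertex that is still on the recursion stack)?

DFS from H (visiting neighbors in alphabetical order); mark gray on enter, black on exit:
H gray
  B gray
  B black
  D gray
    G gray
      A gray
      A black
      G→H: H is gray → back edge
First back edge: G → H.

G→H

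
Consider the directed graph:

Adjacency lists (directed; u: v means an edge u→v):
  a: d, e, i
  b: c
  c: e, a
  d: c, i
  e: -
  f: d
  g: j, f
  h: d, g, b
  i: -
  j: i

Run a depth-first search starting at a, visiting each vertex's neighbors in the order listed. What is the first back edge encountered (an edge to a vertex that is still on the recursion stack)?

DFS from a (visiting each vertex's neighbors in the order listed); mark gray on enter, black on exit:
a gray
  d gray
    c gray
      e gray
      e black
      c→a: a is gray → back edge
First back edge: c → a.

c→a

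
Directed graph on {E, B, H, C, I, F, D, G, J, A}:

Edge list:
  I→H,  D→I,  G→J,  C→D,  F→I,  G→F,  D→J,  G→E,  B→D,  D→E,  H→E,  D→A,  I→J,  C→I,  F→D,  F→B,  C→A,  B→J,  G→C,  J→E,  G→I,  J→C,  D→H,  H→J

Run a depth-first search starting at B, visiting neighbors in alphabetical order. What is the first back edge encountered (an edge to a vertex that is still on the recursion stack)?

DFS from B (visiting neighbors in alphabetical order); mark gray on enter, black on exit:
B gray
  D gray
    A gray
    A black
    E gray
    E black
    H gray
      H→E: E black — skip
      J gray
        C gray
          C→A: A black — skip
          C→D: D is gray → back edge
First back edge: C → D.

C->D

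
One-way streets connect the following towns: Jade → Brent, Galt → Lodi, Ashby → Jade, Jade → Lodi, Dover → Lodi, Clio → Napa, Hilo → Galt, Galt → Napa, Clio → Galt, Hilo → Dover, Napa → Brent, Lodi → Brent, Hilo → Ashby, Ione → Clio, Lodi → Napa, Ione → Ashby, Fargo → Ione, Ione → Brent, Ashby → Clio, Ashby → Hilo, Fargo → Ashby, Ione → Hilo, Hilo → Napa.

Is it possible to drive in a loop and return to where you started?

Yes

DFS with white/gray/black marking, starting from Dover:
Dover gray
  Lodi gray
    Brent gray
    Brent black
    Napa gray
      Napa→Brent: Brent black — skip
    Napa black
  Lodi black
Dover black
Hilo gray
  Hilo→Napa: Napa black — skip
  Hilo→Dover: Dover black — skip
  Ashby gray
    Clio gray
      Galt gray
        Galt→Napa: Napa black — skip
        Galt→Lodi: Lodi black — skip
      Galt black
      Clio→Napa: Napa black — skip
    Clio black
    Ashby→Hilo: Hilo is gray → back edge
Back edge found, so a cycle exists: Hilo → Ashby → Hilo.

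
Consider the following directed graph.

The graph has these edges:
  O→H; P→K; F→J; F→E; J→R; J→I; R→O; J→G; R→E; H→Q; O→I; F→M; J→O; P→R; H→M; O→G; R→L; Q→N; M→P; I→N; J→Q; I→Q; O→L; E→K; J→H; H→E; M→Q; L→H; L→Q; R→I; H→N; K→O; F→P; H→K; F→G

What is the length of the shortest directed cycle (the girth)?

3

For each vertex v, BFS finds the shortest path from v back to v.
The shortest such closed walk is O → H → K → O, length 3.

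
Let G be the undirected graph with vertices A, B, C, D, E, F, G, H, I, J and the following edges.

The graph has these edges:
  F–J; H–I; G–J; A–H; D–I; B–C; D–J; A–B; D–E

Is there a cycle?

No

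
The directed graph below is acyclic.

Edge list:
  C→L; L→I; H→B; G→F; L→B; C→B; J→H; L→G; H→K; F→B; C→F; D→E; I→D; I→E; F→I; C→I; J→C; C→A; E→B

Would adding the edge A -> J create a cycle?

Adding A→J creates a cycle iff J can already reach A.
Path from J: J → C → A.
So J → … → A → J is a cycle.

Yes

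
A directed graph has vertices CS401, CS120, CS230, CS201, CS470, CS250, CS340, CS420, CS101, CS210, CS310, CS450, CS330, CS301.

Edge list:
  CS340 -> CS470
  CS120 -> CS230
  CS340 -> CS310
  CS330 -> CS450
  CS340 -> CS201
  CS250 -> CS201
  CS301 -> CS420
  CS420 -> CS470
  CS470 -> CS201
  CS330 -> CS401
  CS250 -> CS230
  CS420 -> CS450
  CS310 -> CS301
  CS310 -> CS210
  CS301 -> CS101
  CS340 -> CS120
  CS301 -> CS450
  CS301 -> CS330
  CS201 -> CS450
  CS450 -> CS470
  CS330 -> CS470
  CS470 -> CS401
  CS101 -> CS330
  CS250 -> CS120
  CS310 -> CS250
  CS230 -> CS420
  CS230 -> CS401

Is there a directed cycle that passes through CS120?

No

CS120 lies on a cycle iff there is a path from CS120 back to itself.
Exploring from CS120, it never reaches itself; equivalently, its strongly connected component is a singleton.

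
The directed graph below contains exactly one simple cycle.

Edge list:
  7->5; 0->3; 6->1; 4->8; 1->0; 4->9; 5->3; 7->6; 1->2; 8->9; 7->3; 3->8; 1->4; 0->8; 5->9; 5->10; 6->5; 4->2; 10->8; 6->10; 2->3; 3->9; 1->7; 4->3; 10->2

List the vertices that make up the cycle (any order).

1, 6, 7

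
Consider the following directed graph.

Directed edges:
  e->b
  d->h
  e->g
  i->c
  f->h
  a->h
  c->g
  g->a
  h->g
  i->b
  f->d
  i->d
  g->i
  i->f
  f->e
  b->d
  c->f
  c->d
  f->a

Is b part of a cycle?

b is on a cycle iff b can reach itself via ≥1 edge.
b → d → h → g → i → b — yes.

Yes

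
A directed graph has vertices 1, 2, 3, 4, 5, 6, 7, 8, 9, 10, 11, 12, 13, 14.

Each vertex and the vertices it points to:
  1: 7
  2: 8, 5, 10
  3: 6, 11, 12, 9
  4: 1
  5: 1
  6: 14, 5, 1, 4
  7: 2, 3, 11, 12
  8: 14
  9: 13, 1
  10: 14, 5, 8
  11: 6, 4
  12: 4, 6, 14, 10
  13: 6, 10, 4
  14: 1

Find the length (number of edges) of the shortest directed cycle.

For each vertex v, BFS finds the shortest path from v back to v.
The shortest such closed walk is 7 → 2 → 5 → 1 → 7, length 4.

4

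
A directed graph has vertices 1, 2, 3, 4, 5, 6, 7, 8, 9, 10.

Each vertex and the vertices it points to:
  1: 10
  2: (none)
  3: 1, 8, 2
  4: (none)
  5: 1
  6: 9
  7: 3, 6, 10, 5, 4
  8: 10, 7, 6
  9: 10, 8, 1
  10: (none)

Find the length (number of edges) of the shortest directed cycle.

3

For each vertex v, BFS finds the shortest path from v back to v.
The shortest such closed walk is 8 → 7 → 3 → 8, length 3.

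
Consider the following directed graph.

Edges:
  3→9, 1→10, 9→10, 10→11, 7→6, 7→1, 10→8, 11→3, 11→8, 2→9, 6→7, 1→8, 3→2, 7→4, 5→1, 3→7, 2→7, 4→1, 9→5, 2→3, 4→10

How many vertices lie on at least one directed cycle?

A vertex is on a directed cycle iff it belongs to a strongly connected component of size ≥ 2 (or has a self-loop).
The vertices on cycles are {1, 2, 3, 4, 5, 6, 7, 9, 10, 11} — 10 in total.

10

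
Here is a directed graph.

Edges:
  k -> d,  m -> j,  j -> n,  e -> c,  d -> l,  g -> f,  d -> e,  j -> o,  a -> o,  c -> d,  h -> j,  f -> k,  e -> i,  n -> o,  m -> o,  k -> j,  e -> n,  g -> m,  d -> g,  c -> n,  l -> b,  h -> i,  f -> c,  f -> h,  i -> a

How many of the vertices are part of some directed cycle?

A vertex is on a directed cycle iff it belongs to a strongly connected component of size ≥ 2 (or has a self-loop).
The vertices on cycles are {c, d, e, f, g, k} — 6 in total.

6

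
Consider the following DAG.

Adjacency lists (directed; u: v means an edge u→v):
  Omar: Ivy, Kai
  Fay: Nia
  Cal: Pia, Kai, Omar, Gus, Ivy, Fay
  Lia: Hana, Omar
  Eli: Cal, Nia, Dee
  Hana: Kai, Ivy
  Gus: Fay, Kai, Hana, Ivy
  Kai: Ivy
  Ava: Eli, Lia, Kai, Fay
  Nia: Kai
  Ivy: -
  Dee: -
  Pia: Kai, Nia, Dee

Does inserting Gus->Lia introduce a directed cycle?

No

Adding Gus→Lia creates a cycle iff Lia can already reach Gus.
Explore from Lia: no path reaches Gus. The graph stays acyclic.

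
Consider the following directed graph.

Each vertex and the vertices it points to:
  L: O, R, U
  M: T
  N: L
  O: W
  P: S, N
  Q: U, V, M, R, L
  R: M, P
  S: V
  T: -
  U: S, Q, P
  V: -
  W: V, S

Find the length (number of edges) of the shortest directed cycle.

For each vertex v, BFS finds the shortest path from v back to v.
The shortest such closed walk is U → Q → U, length 2.

2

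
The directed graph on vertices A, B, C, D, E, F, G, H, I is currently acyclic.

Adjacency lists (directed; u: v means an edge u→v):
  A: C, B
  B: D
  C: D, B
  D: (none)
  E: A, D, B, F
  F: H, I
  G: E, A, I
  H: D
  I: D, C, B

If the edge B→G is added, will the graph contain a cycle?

Adding B→G creates a cycle iff G can already reach B.
Path from G: G → E → B.
So G → … → B → G is a cycle.

Yes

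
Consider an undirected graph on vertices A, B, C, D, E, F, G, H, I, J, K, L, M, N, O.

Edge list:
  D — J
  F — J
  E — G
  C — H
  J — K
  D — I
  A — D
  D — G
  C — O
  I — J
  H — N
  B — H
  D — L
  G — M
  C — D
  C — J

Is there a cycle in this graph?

Yes

DFS, tracking each vertex's parent; an edge to a visited non-parent vertex closes a cycle.
Start from J:
visit J (parent –)
  visit K (parent J)
    K–J: parent, skip
  visit C (parent J)
    visit O (parent C)
      O–C: parent, skip
    C–J: parent, skip
    visit H (parent C)
      visit B (parent H)
        B–H: parent, skip
      H–C: parent, skip
      visit N (parent H)
        N–H: parent, skip
    visit D (parent C)
      visit I (parent D)
        I–J: J visited and ≠ parent → cycle
Cycle: J – C – D – I – J.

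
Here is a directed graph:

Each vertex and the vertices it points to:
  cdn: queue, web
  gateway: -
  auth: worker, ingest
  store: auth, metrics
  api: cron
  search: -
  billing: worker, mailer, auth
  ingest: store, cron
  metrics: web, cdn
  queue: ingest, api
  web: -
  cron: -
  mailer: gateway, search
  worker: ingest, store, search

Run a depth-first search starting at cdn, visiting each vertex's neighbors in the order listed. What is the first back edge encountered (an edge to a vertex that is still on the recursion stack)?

DFS from cdn (visiting each vertex's neighbors in the order listed); mark gray on enter, black on exit:
cdn gray
  queue gray
    ingest gray
      store gray
        auth gray
          worker gray
            worker→ingest: ingest is gray → back edge
First back edge: worker → ingest.

worker→ingest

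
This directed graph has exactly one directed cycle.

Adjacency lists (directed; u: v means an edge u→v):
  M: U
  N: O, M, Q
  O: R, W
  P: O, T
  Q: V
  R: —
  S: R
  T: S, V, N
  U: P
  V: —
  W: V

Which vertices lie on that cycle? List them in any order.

M, N, P, T, U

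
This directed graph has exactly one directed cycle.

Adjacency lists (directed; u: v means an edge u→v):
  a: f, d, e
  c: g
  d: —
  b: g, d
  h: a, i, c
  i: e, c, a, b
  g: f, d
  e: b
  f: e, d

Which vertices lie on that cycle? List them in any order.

b, e, f, g

DFS with gray/black marking from b:
b gray
  g gray
    f gray
      e gray
        e→b: b is gray → back edge
Back edge closes the cycle b → g → f → e → b; its vertices are {b, e, f, g}.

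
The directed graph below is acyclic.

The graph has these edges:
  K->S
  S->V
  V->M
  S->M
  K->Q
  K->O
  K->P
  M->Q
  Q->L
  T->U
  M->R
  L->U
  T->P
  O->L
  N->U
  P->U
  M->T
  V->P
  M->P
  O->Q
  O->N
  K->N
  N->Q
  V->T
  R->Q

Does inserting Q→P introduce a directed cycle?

No

Adding Q→P creates a cycle iff P can already reach Q.
Explore from P: no path reaches Q. The graph stays acyclic.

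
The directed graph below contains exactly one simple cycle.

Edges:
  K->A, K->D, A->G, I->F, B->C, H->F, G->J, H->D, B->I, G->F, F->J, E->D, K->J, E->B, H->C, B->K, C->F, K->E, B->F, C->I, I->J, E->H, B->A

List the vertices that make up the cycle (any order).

DFS with gray/black marking from B:
B gray
  K gray
    J gray
    J black
    D gray
    D black
    E gray
      E→D: D black — skip
      E→B: B is gray → back edge
Back edge closes the cycle B → K → E → B; its vertices are {B, E, K}.

B, E, K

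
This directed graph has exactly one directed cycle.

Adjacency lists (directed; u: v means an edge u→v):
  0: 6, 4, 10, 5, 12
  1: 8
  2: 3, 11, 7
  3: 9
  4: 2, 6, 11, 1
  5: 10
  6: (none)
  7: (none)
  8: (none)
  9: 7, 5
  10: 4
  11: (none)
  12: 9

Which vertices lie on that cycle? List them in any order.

DFS with gray/black marking from 10:
10 gray
  4 gray
    2 gray
      3 gray
        9 gray
          7 gray
          7 black
          5 gray
            5→10: 10 is gray → back edge
Back edge closes the cycle 10 → 4 → 2 → 3 → 9 → 5 → 10; its vertices are {2, 3, 4, 5, 9, 10}.

2, 3, 4, 5, 9, 10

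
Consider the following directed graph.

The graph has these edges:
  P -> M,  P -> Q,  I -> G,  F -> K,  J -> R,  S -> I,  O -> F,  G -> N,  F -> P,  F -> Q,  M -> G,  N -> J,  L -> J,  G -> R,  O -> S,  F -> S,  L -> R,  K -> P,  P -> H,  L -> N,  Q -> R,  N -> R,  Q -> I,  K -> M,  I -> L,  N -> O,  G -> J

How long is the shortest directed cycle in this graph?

5

For each vertex v, BFS finds the shortest path from v back to v.
The shortest such closed walk is O → S → I → G → N → O, length 5.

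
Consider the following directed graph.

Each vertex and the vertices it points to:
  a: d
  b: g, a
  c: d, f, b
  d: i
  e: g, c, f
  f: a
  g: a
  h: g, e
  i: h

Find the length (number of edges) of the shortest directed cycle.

5

For each vertex v, BFS finds the shortest path from v back to v.
The shortest such closed walk is h → e → c → d → i → h, length 5.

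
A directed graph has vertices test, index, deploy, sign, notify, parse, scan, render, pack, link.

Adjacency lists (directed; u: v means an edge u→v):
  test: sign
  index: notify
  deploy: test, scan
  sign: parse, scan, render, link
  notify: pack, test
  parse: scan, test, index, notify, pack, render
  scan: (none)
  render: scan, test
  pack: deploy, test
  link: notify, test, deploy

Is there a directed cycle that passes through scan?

No

scan lies on a cycle iff there is a path from scan back to itself.
Exploring from scan, it never reaches itself; equivalently, its strongly connected component is a singleton.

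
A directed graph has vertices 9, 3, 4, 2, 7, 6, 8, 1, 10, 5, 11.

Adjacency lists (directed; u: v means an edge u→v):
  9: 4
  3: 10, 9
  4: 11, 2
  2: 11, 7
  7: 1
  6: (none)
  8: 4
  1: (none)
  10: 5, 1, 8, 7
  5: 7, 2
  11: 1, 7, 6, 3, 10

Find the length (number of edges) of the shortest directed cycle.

For each vertex v, BFS finds the shortest path from v back to v.
The shortest such closed walk is 11 → 10 → 5 → 2 → 11, length 4.

4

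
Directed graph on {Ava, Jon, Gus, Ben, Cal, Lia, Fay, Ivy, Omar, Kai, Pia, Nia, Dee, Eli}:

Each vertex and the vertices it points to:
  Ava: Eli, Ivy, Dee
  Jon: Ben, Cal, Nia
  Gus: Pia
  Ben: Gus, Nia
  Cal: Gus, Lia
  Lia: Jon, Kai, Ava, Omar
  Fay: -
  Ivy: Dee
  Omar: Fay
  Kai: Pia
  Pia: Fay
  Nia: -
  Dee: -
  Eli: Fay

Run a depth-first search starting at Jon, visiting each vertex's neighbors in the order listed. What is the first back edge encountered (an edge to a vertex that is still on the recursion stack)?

Lia->Jon

DFS from Jon (visiting each vertex's neighbors in the order listed); mark gray on enter, black on exit:
Jon gray
  Ben gray
    Gus gray
      Pia gray
        Fay gray
        Fay black
      Pia black
    Gus black
    Nia gray
    Nia black
  Ben black
  Cal gray
    Cal→Gus: Gus black — skip
    Lia gray
      Lia→Jon: Jon is gray → back edge
First back edge: Lia → Jon.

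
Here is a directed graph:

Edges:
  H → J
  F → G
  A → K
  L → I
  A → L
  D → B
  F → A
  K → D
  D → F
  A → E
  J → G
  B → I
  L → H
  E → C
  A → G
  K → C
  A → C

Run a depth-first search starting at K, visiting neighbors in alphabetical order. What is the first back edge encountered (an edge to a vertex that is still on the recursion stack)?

A->K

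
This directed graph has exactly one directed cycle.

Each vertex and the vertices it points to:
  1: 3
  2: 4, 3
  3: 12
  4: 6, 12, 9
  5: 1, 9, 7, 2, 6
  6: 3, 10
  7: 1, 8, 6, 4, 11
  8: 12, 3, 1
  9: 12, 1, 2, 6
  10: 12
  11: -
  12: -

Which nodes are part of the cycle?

DFS with gray/black marking from 2:
2 gray
  4 gray
    6 gray
      3 gray
        12 gray
        12 black
      3 black
      10 gray
        10→12: 12 black — skip
      10 black
    6 black
    4→12: 12 black — skip
    9 gray
      9→12: 12 black — skip
      1 gray
        1→3: 3 black — skip
      1 black
      9→2: 2 is gray → back edge
Back edge closes the cycle 2 → 4 → 9 → 2; its vertices are {2, 4, 9}.

2, 4, 9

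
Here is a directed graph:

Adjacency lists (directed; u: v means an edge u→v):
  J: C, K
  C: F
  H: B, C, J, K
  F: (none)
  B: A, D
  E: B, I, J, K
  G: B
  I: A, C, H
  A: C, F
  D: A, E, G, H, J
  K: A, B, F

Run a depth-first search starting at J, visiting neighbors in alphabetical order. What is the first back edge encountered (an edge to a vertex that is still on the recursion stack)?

E->B

DFS from J (visiting neighbors in alphabetical order); mark gray on enter, black on exit:
J gray
  C gray
    F gray
    F black
  C black
  K gray
    A gray
      A→C: C black — skip
      A→F: F black — skip
    A black
    B gray
      B→A: A black — skip
      D gray
        D→A: A black — skip
        E gray
          E→B: B is gray → back edge
First back edge: E → B.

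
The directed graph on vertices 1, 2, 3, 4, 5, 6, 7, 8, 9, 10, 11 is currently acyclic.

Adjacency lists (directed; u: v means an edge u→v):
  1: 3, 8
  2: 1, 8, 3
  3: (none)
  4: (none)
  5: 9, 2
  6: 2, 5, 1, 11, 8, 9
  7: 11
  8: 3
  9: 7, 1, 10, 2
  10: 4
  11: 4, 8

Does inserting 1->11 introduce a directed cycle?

Adding 1→11 creates a cycle iff 11 can already reach 1.
Explore from 11: no path reaches 1. The graph stays acyclic.

No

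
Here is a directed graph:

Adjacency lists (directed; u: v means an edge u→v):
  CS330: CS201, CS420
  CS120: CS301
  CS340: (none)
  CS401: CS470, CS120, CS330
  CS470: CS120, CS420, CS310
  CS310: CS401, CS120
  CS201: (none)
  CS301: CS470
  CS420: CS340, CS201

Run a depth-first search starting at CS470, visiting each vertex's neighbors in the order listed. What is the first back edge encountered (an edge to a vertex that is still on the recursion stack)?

DFS from CS470 (visiting each vertex's neighbors in the order listed); mark gray on enter, black on exit:
CS470 gray
  CS120 gray
    CS301 gray
      CS301→CS470: CS470 is gray → back edge
First back edge: CS301 → CS470.

CS301->CS470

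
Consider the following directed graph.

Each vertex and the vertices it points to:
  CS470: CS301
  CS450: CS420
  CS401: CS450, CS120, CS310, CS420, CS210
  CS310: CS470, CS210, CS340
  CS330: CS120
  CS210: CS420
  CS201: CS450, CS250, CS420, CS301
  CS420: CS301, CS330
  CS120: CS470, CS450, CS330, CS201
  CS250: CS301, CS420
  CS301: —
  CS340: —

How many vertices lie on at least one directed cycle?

A vertex is on a directed cycle iff it belongs to a strongly connected component of size ≥ 2 (or has a self-loop).
The vertices on cycles are {CS120, CS201, CS250, CS330, CS420, CS450} — 6 in total.

6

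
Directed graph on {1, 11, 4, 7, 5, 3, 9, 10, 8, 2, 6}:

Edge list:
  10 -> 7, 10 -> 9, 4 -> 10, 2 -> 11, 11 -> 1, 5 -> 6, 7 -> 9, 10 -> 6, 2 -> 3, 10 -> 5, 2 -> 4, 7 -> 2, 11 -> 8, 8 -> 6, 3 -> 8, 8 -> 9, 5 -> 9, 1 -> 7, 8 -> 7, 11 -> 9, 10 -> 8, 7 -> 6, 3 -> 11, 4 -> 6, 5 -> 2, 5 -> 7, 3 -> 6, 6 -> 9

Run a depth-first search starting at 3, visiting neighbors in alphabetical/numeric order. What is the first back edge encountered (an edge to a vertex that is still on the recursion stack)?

DFS from 3 (visiting neighbors in alphabetical/numeric order); mark gray on enter, black on exit:
3 gray
  6 gray
    9 gray
    9 black
  6 black
  8 gray
    8→6: 6 black — skip
    7 gray
      2 gray
        2→3: 3 is gray → back edge
First back edge: 2 → 3.

2->3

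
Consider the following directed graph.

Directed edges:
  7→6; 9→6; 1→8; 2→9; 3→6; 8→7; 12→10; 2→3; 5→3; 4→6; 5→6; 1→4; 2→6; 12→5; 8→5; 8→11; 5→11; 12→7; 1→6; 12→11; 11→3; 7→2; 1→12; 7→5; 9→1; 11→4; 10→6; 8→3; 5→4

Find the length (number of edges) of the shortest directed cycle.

5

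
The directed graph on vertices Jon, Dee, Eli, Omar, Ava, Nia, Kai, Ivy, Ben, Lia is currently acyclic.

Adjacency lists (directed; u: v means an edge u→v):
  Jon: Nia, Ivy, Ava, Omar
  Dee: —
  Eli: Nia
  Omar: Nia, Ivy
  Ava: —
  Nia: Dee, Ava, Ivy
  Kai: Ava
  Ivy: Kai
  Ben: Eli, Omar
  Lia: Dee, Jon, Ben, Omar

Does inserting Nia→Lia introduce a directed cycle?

Yes

Adding Nia→Lia creates a cycle iff Lia can already reach Nia.
Path from Lia: Lia → Jon → Nia.
So Lia → … → Nia → Lia is a cycle.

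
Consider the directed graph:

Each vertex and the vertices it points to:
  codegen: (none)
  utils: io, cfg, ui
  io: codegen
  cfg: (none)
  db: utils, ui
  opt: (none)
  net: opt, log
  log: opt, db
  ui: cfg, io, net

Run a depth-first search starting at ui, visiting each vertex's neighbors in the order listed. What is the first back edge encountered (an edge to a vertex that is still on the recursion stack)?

utils→ui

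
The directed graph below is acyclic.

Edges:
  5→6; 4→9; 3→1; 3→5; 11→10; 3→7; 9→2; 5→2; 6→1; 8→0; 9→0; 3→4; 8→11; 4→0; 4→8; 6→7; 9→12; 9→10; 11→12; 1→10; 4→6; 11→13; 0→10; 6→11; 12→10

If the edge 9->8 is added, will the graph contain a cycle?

No

Adding 9→8 creates a cycle iff 8 can already reach 9.
Explore from 8: no path reaches 9. The graph stays acyclic.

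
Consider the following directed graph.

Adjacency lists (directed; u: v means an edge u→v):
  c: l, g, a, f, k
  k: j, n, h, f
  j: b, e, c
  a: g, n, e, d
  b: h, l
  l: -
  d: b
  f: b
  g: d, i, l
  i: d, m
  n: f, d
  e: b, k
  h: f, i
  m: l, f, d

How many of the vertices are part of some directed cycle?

11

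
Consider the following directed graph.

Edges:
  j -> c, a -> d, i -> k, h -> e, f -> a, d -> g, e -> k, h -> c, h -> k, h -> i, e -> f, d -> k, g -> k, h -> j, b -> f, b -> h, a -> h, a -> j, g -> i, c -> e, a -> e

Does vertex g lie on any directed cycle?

g lies on a cycle iff there is a path from g back to itself.
Exploring from g, it never reaches itself; equivalently, its strongly connected component is a singleton.

No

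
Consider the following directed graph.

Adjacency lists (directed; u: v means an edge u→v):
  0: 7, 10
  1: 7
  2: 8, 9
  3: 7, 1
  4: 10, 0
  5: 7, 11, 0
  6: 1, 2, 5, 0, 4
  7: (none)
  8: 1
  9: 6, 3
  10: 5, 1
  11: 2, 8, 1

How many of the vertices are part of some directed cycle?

8

A vertex is on a directed cycle iff it belongs to a strongly connected component of size ≥ 2 (or has a self-loop).
The vertices on cycles are {0, 2, 4, 5, 6, 9, 10, 11} — 8 in total.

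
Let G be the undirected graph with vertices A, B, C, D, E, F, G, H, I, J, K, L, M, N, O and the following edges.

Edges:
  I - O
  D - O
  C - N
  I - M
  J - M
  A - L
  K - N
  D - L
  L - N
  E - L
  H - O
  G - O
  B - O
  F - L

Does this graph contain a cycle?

DFS, tracking each vertex's parent; an edge to a visited non-parent vertex closes a cycle.
Start from D:
visit D (parent –)
  visit O (parent D)
    O–D: parent, skip
    visit H (parent O)
      H–O: parent, skip
    visit G (parent O)
      G–O: parent, skip
    visit I (parent O)
      visit M (parent I)
        visit J (parent M)
          J–M: parent, skip
        M–I: parent, skip
      I–O: parent, skip
    visit B (parent O)
      B–O: parent, skip
  visit L (parent D)
    visit N (parent L)
      visit C (parent N)
        C–N: parent, skip
      visit K (parent N)
        K–N: parent, skip
      N–L: parent, skip
    L–D: parent, skip
    visit A (parent L)
      A–L: parent, skip
    visit E (parent L)
      E–L: parent, skip
    visit F (parent L)
      F–L: parent, skip
No non-parent visited neighbor found — the graph is a forest.

No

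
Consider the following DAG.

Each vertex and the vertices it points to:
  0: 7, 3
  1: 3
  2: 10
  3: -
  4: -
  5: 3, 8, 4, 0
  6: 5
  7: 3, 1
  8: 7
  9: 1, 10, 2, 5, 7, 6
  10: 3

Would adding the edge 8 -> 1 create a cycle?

No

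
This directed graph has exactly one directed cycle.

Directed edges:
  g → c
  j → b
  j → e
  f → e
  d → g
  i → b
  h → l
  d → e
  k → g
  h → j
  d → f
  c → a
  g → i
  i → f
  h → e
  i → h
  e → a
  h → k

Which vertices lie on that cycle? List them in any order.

g, h, i, k

DFS with gray/black marking from g:
g gray
  c gray
    a gray
    a black
  c black
  i gray
    h gray
      l gray
      l black
      j gray
        b gray
        b black
        e gray
          e→a: a black — skip
        e black
      j black
      h→e: e black — skip
      k gray
        k→g: g is gray → back edge
Back edge closes the cycle g → i → h → k → g; its vertices are {g, h, i, k}.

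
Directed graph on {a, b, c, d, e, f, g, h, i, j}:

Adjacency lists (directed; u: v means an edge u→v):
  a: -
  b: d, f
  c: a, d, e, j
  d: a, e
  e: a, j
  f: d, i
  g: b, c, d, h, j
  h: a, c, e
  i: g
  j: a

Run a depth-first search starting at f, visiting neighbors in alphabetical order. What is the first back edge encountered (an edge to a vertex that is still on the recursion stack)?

b→f

DFS from f (visiting neighbors in alphabetical order); mark gray on enter, black on exit:
f gray
  d gray
    a gray
    a black
    e gray
      e→a: a black — skip
      j gray
        j→a: a black — skip
      j black
    e black
  d black
  i gray
    g gray
      b gray
        b→d: d black — skip
        b→f: f is gray → back edge
First back edge: b → f.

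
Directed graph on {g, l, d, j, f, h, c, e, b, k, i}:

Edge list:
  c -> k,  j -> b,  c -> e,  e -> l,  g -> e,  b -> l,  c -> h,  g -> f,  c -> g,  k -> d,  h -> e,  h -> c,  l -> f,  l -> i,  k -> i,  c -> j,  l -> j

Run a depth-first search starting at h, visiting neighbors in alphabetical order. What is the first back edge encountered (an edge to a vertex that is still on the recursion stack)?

DFS from h (visiting neighbors in alphabetical order); mark gray on enter, black on exit:
h gray
  c gray
    e gray
      l gray
        f gray
        f black
        i gray
        i black
        j gray
          b gray
            b→l: l is gray → back edge
First back edge: b → l.

b->l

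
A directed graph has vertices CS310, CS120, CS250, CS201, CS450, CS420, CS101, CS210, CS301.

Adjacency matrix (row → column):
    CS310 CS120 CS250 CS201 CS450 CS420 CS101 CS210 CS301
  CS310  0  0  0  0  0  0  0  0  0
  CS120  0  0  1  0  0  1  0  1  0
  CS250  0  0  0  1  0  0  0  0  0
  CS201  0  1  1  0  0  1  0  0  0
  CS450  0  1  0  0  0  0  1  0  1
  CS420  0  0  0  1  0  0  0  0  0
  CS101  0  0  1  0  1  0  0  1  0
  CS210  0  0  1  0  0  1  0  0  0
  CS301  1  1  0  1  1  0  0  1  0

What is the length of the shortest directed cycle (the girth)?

For each vertex v, BFS finds the shortest path from v back to v.
The shortest such closed walk is CS301 → CS450 → CS301, length 2.

2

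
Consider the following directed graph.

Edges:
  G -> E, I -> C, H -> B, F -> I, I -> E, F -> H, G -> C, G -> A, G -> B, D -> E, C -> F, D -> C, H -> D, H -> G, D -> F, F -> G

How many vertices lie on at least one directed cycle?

A vertex is on a directed cycle iff it belongs to a strongly connected component of size ≥ 2 (or has a self-loop).
The vertices on cycles are {C, D, F, G, H, I} — 6 in total.

6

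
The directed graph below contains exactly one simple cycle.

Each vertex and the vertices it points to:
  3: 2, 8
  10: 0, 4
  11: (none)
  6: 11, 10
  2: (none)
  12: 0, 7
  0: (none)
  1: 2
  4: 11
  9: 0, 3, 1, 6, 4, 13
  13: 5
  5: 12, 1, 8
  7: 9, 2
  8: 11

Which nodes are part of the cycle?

DFS with gray/black marking from 9:
9 gray
  0 gray
  0 black
  3 gray
    2 gray
    2 black
    8 gray
      11 gray
      11 black
    8 black
  3 black
  1 gray
    1→2: 2 black — skip
  1 black
  6 gray
    6→11: 11 black — skip
    10 gray
      10→0: 0 black — skip
      4 gray
        4→11: 11 black — skip
      4 black
    10 black
  6 black
  9→4: 4 black — skip
  13 gray
    5 gray
      12 gray
        12→0: 0 black — skip
        7 gray
          7→9: 9 is gray → back edge
Back edge closes the cycle 9 → 13 → 5 → 12 → 7 → 9; its vertices are {5, 7, 9, 12, 13}.

5, 7, 9, 12, 13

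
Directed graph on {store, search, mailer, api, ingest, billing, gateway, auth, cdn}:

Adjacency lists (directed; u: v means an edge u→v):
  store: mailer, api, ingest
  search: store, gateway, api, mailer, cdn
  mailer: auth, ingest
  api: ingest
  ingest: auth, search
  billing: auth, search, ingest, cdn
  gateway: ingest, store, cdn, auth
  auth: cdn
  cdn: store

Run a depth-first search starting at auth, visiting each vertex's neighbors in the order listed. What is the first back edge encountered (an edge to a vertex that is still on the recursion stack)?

DFS from auth (visiting each vertex's neighbors in the order listed); mark gray on enter, black on exit:
auth gray
  cdn gray
    store gray
      mailer gray
        mailer→auth: auth is gray → back edge
First back edge: mailer → auth.

mailer→auth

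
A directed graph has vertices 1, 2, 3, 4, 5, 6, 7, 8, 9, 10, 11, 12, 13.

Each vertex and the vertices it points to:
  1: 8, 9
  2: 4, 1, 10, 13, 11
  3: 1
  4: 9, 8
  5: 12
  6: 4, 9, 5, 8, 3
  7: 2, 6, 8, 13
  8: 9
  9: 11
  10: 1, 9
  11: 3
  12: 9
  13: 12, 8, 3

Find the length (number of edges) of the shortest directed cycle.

4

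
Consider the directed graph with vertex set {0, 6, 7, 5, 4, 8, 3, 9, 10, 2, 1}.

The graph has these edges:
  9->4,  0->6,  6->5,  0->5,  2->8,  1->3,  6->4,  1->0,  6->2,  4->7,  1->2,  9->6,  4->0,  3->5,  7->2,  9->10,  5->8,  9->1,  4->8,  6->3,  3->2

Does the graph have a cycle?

DFS with white/gray/black marking, starting from 9:
9 gray
  6 gray
    2 gray
      8 gray
      8 black
    2 black
    5 gray
      5→8: 8 black — skip
    5 black
    4 gray
      0 gray
        0→5: 5 black — skip
        0→6: 6 is gray → back edge
Back edge found, so a cycle exists: 6 → 4 → 0 → 6.

Yes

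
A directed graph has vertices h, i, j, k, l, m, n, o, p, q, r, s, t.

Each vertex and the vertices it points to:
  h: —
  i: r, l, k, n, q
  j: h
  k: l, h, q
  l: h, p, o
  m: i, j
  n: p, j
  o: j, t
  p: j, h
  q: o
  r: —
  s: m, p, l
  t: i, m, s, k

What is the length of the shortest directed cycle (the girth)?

4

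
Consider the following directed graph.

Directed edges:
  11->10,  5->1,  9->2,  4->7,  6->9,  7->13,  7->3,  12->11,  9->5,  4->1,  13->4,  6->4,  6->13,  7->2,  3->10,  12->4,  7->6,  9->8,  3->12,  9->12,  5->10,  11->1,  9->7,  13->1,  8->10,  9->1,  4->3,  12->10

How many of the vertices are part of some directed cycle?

7

A vertex is on a directed cycle iff it belongs to a strongly connected component of size ≥ 2 (or has a self-loop).
The vertices on cycles are {3, 4, 6, 7, 9, 12, 13} — 7 in total.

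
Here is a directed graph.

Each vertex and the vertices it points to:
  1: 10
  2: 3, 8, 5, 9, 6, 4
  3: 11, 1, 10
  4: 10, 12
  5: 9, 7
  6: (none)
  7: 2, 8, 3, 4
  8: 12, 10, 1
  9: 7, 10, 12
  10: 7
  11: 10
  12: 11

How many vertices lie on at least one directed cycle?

A vertex is on a directed cycle iff it belongs to a strongly connected component of size ≥ 2 (or has a self-loop).
The vertices on cycles are {1, 2, 3, 4, 5, 7, 8, 9, 10, 11, 12} — 11 in total.

11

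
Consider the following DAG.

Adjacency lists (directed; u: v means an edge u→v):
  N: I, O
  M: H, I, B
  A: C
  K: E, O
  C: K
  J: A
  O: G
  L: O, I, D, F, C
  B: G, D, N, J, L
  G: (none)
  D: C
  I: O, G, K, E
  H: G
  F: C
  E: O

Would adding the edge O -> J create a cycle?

Adding O→J creates a cycle iff J can already reach O.
Path from J: J → A → C → K → O.
So J → … → O → J is a cycle.

Yes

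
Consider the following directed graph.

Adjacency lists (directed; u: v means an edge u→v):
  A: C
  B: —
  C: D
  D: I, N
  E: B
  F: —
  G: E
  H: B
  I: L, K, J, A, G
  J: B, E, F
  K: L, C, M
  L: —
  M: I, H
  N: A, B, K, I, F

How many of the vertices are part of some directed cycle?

A vertex is on a directed cycle iff it belongs to a strongly connected component of size ≥ 2 (or has a self-loop).
The vertices on cycles are {A, C, D, I, K, M, N} — 7 in total.

7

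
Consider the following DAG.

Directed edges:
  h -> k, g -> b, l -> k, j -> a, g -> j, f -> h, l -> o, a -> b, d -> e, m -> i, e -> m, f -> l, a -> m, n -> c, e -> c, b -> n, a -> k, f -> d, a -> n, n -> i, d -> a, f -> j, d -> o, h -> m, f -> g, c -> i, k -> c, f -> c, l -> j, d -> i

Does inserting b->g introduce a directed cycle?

Adding b→g creates a cycle iff g can already reach b.
Path from g: g → b.
So g → … → b → g is a cycle.

Yes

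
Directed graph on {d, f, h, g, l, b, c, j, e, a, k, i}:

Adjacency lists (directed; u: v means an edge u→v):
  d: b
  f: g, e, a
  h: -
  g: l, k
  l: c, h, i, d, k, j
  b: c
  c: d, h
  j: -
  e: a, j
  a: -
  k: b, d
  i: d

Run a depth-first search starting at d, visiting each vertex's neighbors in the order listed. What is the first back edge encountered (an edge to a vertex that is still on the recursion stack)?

c→d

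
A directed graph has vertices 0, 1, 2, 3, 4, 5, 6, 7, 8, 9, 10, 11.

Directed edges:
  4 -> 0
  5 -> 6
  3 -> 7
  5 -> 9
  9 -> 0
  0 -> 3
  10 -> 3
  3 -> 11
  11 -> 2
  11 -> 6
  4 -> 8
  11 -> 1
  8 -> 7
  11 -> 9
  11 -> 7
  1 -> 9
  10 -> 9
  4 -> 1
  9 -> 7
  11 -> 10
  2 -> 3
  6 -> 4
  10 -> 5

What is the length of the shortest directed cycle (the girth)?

3

For each vertex v, BFS finds the shortest path from v back to v.
The shortest such closed walk is 10 → 3 → 11 → 10, length 3.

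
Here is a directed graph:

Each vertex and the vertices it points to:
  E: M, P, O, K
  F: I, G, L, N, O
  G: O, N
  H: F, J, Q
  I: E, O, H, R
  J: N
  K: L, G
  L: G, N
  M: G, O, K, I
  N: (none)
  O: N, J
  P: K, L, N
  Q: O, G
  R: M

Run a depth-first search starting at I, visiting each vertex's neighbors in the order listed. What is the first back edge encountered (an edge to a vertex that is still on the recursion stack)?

M→I

DFS from I (visiting each vertex's neighbors in the order listed); mark gray on enter, black on exit:
I gray
  E gray
    M gray
      G gray
        O gray
          N gray
          N black
          J gray
            J→N: N black — skip
          J black
        O black
        G→N: N black — skip
      G black
      M→O: O black — skip
      K gray
        L gray
          L→G: G black — skip
          L→N: N black — skip
        L black
        K→G: G black — skip
      K black
      M→I: I is gray → back edge
First back edge: M → I.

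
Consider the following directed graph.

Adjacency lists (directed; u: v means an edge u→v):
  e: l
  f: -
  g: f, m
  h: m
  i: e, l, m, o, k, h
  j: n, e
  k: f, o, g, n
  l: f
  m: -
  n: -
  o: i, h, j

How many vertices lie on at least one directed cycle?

3

A vertex is on a directed cycle iff it belongs to a strongly connected component of size ≥ 2 (or has a self-loop).
The vertices on cycles are {i, k, o} — 3 in total.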